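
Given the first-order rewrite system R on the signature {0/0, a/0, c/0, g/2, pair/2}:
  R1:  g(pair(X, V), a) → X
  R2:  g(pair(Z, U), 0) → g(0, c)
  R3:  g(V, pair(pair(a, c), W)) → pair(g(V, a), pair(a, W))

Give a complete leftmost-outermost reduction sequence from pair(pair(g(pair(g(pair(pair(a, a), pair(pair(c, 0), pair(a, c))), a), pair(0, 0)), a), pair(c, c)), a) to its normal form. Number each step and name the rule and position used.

1. pair(pair(g(pair(g(pair(pair(a, a), pair(pair(c, 0), pair(a, c))), a), pair(0, 0)), a), pair(c, c)), a)  →  pair(pair(g(pair(pair(a, a), pair(pair(c, 0), pair(a, c))), a), pair(c, c)), a)   [R1 at 1.1]
2. pair(pair(g(pair(pair(a, a), pair(pair(c, 0), pair(a, c))), a), pair(c, c)), a)  →  pair(pair(pair(a, a), pair(c, c)), a)   [R1 at 1.1]

pair(pair(pair(a, a), pair(c, c)), a)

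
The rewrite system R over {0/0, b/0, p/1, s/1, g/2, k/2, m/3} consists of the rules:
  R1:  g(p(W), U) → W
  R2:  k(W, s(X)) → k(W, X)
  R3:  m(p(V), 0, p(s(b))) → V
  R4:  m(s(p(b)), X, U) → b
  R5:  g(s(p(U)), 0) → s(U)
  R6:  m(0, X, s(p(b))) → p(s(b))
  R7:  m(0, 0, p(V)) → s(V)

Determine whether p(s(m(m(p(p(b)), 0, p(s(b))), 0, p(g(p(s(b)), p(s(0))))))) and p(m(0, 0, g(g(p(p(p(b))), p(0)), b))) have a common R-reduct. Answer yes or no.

yes — NF(t₁) = p(s(b)), NF(t₂) = p(s(b))

Reduce t₁ = p(s(m(m(p(p(b)), 0, p(s(b))), 0, p(g(p(s(b)), p(s(0))))))):
1. p(s(m(m(p(p(b)), 0, p(s(b))), 0, p(g(p(s(b)), p(s(0)))))))  →  p(s(m(p(b), 0, p(g(p(s(b)), p(s(0)))))))   [R3 at 1.1.1]
2. p(s(m(p(b), 0, p(g(p(s(b)), p(s(0)))))))  →  p(s(m(p(b), 0, p(s(b)))))   [R1 at 1.1.3.1]
3. p(s(m(p(b), 0, p(s(b)))))  →  p(s(b))   [R3 at 1.1]

Reduce t₂ = p(m(0, 0, g(g(p(p(p(b))), p(0)), b))):
1. p(m(0, 0, g(g(p(p(p(b))), p(0)), b)))  →  p(m(0, 0, g(p(p(b)), b)))   [R1 at 1.3.1]
2. p(m(0, 0, g(p(p(b)), b)))  →  p(m(0, 0, p(b)))   [R1 at 1.3]
3. p(m(0, 0, p(b)))  →  p(s(b))   [R7 at 1]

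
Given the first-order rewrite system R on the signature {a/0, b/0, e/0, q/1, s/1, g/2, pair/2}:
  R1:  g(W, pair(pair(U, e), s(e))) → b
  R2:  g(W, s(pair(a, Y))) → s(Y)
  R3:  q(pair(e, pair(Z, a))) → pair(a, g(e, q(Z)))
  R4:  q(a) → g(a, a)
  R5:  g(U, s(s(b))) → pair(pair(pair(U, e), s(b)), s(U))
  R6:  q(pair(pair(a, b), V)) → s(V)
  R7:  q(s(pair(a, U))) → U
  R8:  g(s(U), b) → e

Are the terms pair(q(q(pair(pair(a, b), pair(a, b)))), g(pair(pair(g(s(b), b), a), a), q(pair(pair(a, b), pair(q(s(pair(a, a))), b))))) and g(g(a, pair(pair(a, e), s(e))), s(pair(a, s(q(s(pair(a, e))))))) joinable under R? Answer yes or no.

Reduce t₁ = pair(q(q(pair(pair(a, b), pair(a, b)))), g(pair(pair(g(s(b), b), a), a), q(pair(pair(a, b), pair(q(s(pair(a, a))), b))))):
1. pair(q(q(pair(pair(a, b), pair(a, b)))), g(pair(pair(g(s(b), b), a), a), q(pair(pair(a, b), pair(q(s(pair(a, a))), b)))))  →  pair(q(s(pair(a, b))), g(pair(pair(g(s(b), b), a), a), q(pair(pair(a, b), pair(q(s(pair(a, a))), b)))))   [R6 at 1.1]
2. pair(q(s(pair(a, b))), g(pair(pair(g(s(b), b), a), a), q(pair(pair(a, b), pair(q(s(pair(a, a))), b)))))  →  pair(b, g(pair(pair(g(s(b), b), a), a), q(pair(pair(a, b), pair(q(s(pair(a, a))), b)))))   [R7 at 1]
3. pair(b, g(pair(pair(g(s(b), b), a), a), q(pair(pair(a, b), pair(q(s(pair(a, a))), b)))))  →  pair(b, g(pair(pair(e, a), a), q(pair(pair(a, b), pair(q(s(pair(a, a))), b)))))   [R8 at 2.1.1.1]
4. pair(b, g(pair(pair(e, a), a), q(pair(pair(a, b), pair(q(s(pair(a, a))), b)))))  →  pair(b, g(pair(pair(e, a), a), s(pair(q(s(pair(a, a))), b))))   [R6 at 2.2]
5. pair(b, g(pair(pair(e, a), a), s(pair(q(s(pair(a, a))), b))))  →  pair(b, g(pair(pair(e, a), a), s(pair(a, b))))   [R7 at 2.2.1.1]
6. pair(b, g(pair(pair(e, a), a), s(pair(a, b))))  →  pair(b, s(b))   [R2 at 2]

Reduce t₂ = g(g(a, pair(pair(a, e), s(e))), s(pair(a, s(q(s(pair(a, e))))))):
1. g(g(a, pair(pair(a, e), s(e))), s(pair(a, s(q(s(pair(a, e)))))))  →  s(s(q(s(pair(a, e)))))   [R2 at ε]
2. s(s(q(s(pair(a, e)))))  →  s(s(e))   [R7 at 1.1]

no — NF(t₁) = pair(b, s(b)), NF(t₂) = s(s(e))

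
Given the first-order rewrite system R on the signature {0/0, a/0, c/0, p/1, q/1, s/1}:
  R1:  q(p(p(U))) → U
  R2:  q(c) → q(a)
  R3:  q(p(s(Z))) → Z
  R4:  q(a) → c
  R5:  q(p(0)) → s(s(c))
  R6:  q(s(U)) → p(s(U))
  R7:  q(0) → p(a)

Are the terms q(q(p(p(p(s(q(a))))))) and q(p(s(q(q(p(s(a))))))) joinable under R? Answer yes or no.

yes — NF(t₁) = c, NF(t₂) = c

Reduce t₁ = q(q(p(p(p(s(q(a))))))):
1. q(q(p(p(p(s(q(a)))))))  →  q(p(s(q(a))))   [R1 at 1]
2. q(p(s(q(a))))  →  q(a)   [R3 at ε]
3. q(a)  →  c   [R4 at ε]

Reduce t₂ = q(p(s(q(q(p(s(a))))))):
1. q(p(s(q(q(p(s(a)))))))  →  q(q(p(s(a))))   [R3 at ε]
2. q(q(p(s(a))))  →  q(a)   [R3 at 1]
3. q(a)  →  c   [R4 at ε]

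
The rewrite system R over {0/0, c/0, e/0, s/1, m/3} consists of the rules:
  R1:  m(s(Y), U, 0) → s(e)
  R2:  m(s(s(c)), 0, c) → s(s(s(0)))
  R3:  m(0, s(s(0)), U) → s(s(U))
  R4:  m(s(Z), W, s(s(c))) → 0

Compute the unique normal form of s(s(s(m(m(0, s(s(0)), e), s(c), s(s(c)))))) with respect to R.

s(s(s(0)))

1. s(s(s(m(m(0, s(s(0)), e), s(c), s(s(c))))))  →  s(s(s(m(s(s(e)), s(c), s(s(c))))))   [R3 at 1.1.1.1]
2. s(s(s(m(s(s(e)), s(c), s(s(c))))))  →  s(s(s(0)))   [R4 at 1.1.1]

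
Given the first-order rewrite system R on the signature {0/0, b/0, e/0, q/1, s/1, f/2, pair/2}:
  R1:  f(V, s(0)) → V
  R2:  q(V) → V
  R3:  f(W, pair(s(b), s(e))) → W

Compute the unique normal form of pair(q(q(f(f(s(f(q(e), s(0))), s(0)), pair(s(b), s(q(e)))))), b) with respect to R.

pair(s(e), b)

1. pair(q(q(f(f(s(f(q(e), s(0))), s(0)), pair(s(b), s(q(e)))))), b)  →  pair(q(f(f(s(f(q(e), s(0))), s(0)), pair(s(b), s(q(e))))), b)   [R2 at 1]
2. pair(q(f(f(s(f(q(e), s(0))), s(0)), pair(s(b), s(q(e))))), b)  →  pair(f(f(s(f(q(e), s(0))), s(0)), pair(s(b), s(q(e)))), b)   [R2 at 1]
3. pair(f(f(s(f(q(e), s(0))), s(0)), pair(s(b), s(q(e)))), b)  →  pair(f(s(f(q(e), s(0))), pair(s(b), s(q(e)))), b)   [R1 at 1.1]
4. pair(f(s(f(q(e), s(0))), pair(s(b), s(q(e)))), b)  →  pair(f(s(q(e)), pair(s(b), s(q(e)))), b)   [R1 at 1.1.1]
5. pair(f(s(q(e)), pair(s(b), s(q(e)))), b)  →  pair(f(s(e), pair(s(b), s(q(e)))), b)   [R2 at 1.1.1]
6. pair(f(s(e), pair(s(b), s(q(e)))), b)  →  pair(f(s(e), pair(s(b), s(e))), b)   [R2 at 1.2.2.1]
7. pair(f(s(e), pair(s(b), s(e))), b)  →  pair(s(e), b)   [R3 at 1]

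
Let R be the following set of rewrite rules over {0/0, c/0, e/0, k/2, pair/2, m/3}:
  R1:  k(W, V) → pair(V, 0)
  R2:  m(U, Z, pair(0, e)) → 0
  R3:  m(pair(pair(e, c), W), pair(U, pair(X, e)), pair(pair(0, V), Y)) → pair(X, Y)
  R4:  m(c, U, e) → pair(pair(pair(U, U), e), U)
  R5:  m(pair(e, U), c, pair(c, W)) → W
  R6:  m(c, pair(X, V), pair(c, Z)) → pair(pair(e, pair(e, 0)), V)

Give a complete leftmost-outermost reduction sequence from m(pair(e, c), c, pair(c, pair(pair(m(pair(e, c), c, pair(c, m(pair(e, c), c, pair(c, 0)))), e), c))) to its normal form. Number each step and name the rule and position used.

1. m(pair(e, c), c, pair(c, pair(pair(m(pair(e, c), c, pair(c, m(pair(e, c), c, pair(c, 0)))), e), c)))  →  pair(pair(m(pair(e, c), c, pair(c, m(pair(e, c), c, pair(c, 0)))), e), c)   [R5 at ε]
2. pair(pair(m(pair(e, c), c, pair(c, m(pair(e, c), c, pair(c, 0)))), e), c)  →  pair(pair(m(pair(e, c), c, pair(c, 0)), e), c)   [R5 at 1.1]
3. pair(pair(m(pair(e, c), c, pair(c, 0)), e), c)  →  pair(pair(0, e), c)   [R5 at 1.1]

pair(pair(0, e), c)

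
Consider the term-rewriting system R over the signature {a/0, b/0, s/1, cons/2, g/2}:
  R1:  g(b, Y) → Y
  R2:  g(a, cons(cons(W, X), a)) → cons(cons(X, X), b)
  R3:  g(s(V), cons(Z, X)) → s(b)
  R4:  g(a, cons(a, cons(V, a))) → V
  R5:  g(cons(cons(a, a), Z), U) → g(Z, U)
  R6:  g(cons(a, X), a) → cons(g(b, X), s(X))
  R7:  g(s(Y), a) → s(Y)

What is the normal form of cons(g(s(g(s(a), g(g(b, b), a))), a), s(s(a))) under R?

1. cons(g(s(g(s(a), g(g(b, b), a))), a), s(s(a)))  →  cons(s(g(s(a), g(g(b, b), a))), s(s(a)))   [R7 at 1]
2. cons(s(g(s(a), g(g(b, b), a))), s(s(a)))  →  cons(s(g(s(a), g(b, a))), s(s(a)))   [R1 at 1.1.2.1]
3. cons(s(g(s(a), g(b, a))), s(s(a)))  →  cons(s(g(s(a), a)), s(s(a)))   [R1 at 1.1.2]
4. cons(s(g(s(a), a)), s(s(a)))  →  cons(s(s(a)), s(s(a)))   [R7 at 1.1]

cons(s(s(a)), s(s(a)))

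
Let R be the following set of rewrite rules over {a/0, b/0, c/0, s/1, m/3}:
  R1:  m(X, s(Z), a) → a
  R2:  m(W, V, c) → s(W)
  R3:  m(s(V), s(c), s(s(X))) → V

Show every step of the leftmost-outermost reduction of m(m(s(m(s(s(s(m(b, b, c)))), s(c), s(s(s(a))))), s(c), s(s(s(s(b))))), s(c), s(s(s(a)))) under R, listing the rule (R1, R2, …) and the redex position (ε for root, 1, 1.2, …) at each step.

1. m(m(s(m(s(s(s(m(b, b, c)))), s(c), s(s(s(a))))), s(c), s(s(s(s(b))))), s(c), s(s(s(a))))  →  m(m(s(s(s(m(b, b, c)))), s(c), s(s(s(a)))), s(c), s(s(s(a))))   [R3 at 1]
2. m(m(s(s(s(m(b, b, c)))), s(c), s(s(s(a)))), s(c), s(s(s(a))))  →  m(s(s(m(b, b, c))), s(c), s(s(s(a))))   [R3 at 1]
3. m(s(s(m(b, b, c))), s(c), s(s(s(a))))  →  s(m(b, b, c))   [R3 at ε]
4. s(m(b, b, c))  →  s(s(b))   [R2 at 1]

s(s(b))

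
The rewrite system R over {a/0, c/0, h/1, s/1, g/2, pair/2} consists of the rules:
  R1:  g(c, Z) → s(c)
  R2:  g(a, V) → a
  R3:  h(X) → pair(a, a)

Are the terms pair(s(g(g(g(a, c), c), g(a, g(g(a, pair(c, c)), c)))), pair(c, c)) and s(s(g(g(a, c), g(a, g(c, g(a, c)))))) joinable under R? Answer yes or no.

Reduce t₁ = pair(s(g(g(g(a, c), c), g(a, g(g(a, pair(c, c)), c)))), pair(c, c)):
1. pair(s(g(g(g(a, c), c), g(a, g(g(a, pair(c, c)), c)))), pair(c, c))  →  pair(s(g(g(a, c), g(a, g(g(a, pair(c, c)), c)))), pair(c, c))   [R2 at 1.1.1.1]
2. pair(s(g(g(a, c), g(a, g(g(a, pair(c, c)), c)))), pair(c, c))  →  pair(s(g(a, g(a, g(g(a, pair(c, c)), c)))), pair(c, c))   [R2 at 1.1.1]
3. pair(s(g(a, g(a, g(g(a, pair(c, c)), c)))), pair(c, c))  →  pair(s(a), pair(c, c))   [R2 at 1.1]

Reduce t₂ = s(s(g(g(a, c), g(a, g(c, g(a, c)))))):
1. s(s(g(g(a, c), g(a, g(c, g(a, c))))))  →  s(s(g(a, g(a, g(c, g(a, c))))))   [R2 at 1.1.1]
2. s(s(g(a, g(a, g(c, g(a, c))))))  →  s(s(a))   [R2 at 1.1]

no — NF(t₁) = pair(s(a), pair(c, c)), NF(t₂) = s(s(a))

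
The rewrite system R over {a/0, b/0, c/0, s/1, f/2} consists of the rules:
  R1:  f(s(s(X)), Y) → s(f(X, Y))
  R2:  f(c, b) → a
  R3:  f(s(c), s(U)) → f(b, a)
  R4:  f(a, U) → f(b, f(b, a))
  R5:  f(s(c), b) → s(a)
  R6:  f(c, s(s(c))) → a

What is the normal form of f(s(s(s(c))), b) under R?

s(s(a))

1. f(s(s(s(c))), b)  →  s(f(s(c), b))   [R1 at ε]
2. s(f(s(c), b))  →  s(s(a))   [R5 at 1]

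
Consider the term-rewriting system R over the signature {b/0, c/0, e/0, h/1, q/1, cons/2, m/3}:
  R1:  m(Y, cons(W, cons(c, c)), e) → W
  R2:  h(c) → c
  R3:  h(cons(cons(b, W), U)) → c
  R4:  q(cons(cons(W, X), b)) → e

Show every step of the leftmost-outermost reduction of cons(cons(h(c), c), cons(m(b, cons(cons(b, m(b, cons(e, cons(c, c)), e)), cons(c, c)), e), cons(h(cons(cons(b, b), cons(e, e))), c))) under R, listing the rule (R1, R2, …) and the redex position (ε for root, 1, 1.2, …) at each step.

1. cons(cons(h(c), c), cons(m(b, cons(cons(b, m(b, cons(e, cons(c, c)), e)), cons(c, c)), e), cons(h(cons(cons(b, b), cons(e, e))), c)))  →  cons(cons(c, c), cons(m(b, cons(cons(b, m(b, cons(e, cons(c, c)), e)), cons(c, c)), e), cons(h(cons(cons(b, b), cons(e, e))), c)))   [R2 at 1.1]
2. cons(cons(c, c), cons(m(b, cons(cons(b, m(b, cons(e, cons(c, c)), e)), cons(c, c)), e), cons(h(cons(cons(b, b), cons(e, e))), c)))  →  cons(cons(c, c), cons(cons(b, m(b, cons(e, cons(c, c)), e)), cons(h(cons(cons(b, b), cons(e, e))), c)))   [R1 at 2.1]
3. cons(cons(c, c), cons(cons(b, m(b, cons(e, cons(c, c)), e)), cons(h(cons(cons(b, b), cons(e, e))), c)))  →  cons(cons(c, c), cons(cons(b, e), cons(h(cons(cons(b, b), cons(e, e))), c)))   [R1 at 2.1.2]
4. cons(cons(c, c), cons(cons(b, e), cons(h(cons(cons(b, b), cons(e, e))), c)))  →  cons(cons(c, c), cons(cons(b, e), cons(c, c)))   [R3 at 2.2.1]

cons(cons(c, c), cons(cons(b, e), cons(c, c)))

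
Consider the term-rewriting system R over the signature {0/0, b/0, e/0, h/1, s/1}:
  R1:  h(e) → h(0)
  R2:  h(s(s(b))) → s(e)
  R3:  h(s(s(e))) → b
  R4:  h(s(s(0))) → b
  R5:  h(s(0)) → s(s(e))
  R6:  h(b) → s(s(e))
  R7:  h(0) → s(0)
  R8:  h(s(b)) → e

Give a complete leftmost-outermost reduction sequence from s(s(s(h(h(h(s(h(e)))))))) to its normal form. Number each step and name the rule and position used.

1. s(s(s(h(h(h(s(h(e))))))))  →  s(s(s(h(h(h(s(h(0))))))))   [R1 at 1.1.1.1.1.1.1]
2. s(s(s(h(h(h(s(h(0))))))))  →  s(s(s(h(h(h(s(s(0))))))))   [R7 at 1.1.1.1.1.1.1]
3. s(s(s(h(h(h(s(s(0))))))))  →  s(s(s(h(h(b)))))   [R4 at 1.1.1.1.1]
4. s(s(s(h(h(b)))))  →  s(s(s(h(s(s(e))))))   [R6 at 1.1.1.1]
5. s(s(s(h(s(s(e))))))  →  s(s(s(b)))   [R3 at 1.1.1]

s(s(s(b)))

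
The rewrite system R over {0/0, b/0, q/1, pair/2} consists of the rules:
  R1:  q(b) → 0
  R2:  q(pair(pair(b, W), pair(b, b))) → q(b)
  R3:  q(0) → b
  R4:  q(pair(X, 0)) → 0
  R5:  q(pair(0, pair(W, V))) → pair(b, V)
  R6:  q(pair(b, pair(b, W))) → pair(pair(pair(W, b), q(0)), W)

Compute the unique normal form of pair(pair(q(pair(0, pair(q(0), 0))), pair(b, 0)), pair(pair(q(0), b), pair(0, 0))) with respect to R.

1. pair(pair(q(pair(0, pair(q(0), 0))), pair(b, 0)), pair(pair(q(0), b), pair(0, 0)))  →  pair(pair(pair(b, 0), pair(b, 0)), pair(pair(q(0), b), pair(0, 0)))   [R5 at 1.1]
2. pair(pair(pair(b, 0), pair(b, 0)), pair(pair(q(0), b), pair(0, 0)))  →  pair(pair(pair(b, 0), pair(b, 0)), pair(pair(b, b), pair(0, 0)))   [R3 at 2.1.1]

pair(pair(pair(b, 0), pair(b, 0)), pair(pair(b, b), pair(0, 0)))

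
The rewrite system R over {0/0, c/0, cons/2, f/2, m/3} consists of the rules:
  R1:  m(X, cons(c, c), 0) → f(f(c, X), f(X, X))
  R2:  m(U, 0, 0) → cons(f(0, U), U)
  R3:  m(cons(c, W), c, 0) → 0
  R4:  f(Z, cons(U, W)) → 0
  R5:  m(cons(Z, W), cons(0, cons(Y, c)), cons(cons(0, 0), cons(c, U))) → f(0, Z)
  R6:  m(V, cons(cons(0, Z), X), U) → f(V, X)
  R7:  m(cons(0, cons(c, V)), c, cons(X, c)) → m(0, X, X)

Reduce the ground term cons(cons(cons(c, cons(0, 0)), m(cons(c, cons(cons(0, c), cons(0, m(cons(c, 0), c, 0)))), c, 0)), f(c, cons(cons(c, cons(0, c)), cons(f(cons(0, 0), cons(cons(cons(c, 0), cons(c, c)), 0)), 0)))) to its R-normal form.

1. cons(cons(cons(c, cons(0, 0)), m(cons(c, cons(cons(0, c), cons(0, m(cons(c, 0), c, 0)))), c, 0)), f(c, cons(cons(c, cons(0, c)), cons(f(cons(0, 0), cons(cons(cons(c, 0), cons(c, c)), 0)), 0))))  →  cons(cons(cons(c, cons(0, 0)), 0), f(c, cons(cons(c, cons(0, c)), cons(f(cons(0, 0), cons(cons(cons(c, 0), cons(c, c)), 0)), 0))))   [R3 at 1.2]
2. cons(cons(cons(c, cons(0, 0)), 0), f(c, cons(cons(c, cons(0, c)), cons(f(cons(0, 0), cons(cons(cons(c, 0), cons(c, c)), 0)), 0))))  →  cons(cons(cons(c, cons(0, 0)), 0), 0)   [R4 at 2]

cons(cons(cons(c, cons(0, 0)), 0), 0)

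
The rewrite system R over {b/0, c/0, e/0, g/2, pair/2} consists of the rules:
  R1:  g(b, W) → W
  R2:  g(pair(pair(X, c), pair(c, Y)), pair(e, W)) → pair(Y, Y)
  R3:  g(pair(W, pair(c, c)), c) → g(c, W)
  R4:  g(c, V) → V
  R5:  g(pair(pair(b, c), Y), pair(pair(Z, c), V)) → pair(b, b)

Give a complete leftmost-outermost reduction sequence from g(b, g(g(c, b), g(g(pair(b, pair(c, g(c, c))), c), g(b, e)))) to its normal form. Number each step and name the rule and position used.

e

1. g(b, g(g(c, b), g(g(pair(b, pair(c, g(c, c))), c), g(b, e))))  →  g(g(c, b), g(g(pair(b, pair(c, g(c, c))), c), g(b, e)))   [R1 at ε]
2. g(g(c, b), g(g(pair(b, pair(c, g(c, c))), c), g(b, e)))  →  g(b, g(g(pair(b, pair(c, g(c, c))), c), g(b, e)))   [R4 at 1]
3. g(b, g(g(pair(b, pair(c, g(c, c))), c), g(b, e)))  →  g(g(pair(b, pair(c, g(c, c))), c), g(b, e))   [R1 at ε]
4. g(g(pair(b, pair(c, g(c, c))), c), g(b, e))  →  g(g(pair(b, pair(c, c)), c), g(b, e))   [R4 at 1.1.2.2]
5. g(g(pair(b, pair(c, c)), c), g(b, e))  →  g(g(c, b), g(b, e))   [R3 at 1]
6. g(g(c, b), g(b, e))  →  g(b, g(b, e))   [R4 at 1]
7. g(b, g(b, e))  →  g(b, e)   [R1 at ε]
8. g(b, e)  →  e   [R1 at ε]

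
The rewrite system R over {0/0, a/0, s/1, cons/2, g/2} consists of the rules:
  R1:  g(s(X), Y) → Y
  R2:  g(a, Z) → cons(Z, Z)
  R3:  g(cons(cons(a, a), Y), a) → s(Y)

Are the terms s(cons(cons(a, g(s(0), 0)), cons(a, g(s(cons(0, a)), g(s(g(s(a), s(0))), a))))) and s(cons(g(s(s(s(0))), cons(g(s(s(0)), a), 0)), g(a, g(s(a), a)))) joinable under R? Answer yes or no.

Reduce t₁ = s(cons(cons(a, g(s(0), 0)), cons(a, g(s(cons(0, a)), g(s(g(s(a), s(0))), a))))):
1. s(cons(cons(a, g(s(0), 0)), cons(a, g(s(cons(0, a)), g(s(g(s(a), s(0))), a)))))  →  s(cons(cons(a, 0), cons(a, g(s(cons(0, a)), g(s(g(s(a), s(0))), a)))))   [R1 at 1.1.2]
2. s(cons(cons(a, 0), cons(a, g(s(cons(0, a)), g(s(g(s(a), s(0))), a)))))  →  s(cons(cons(a, 0), cons(a, g(s(g(s(a), s(0))), a))))   [R1 at 1.2.2]
3. s(cons(cons(a, 0), cons(a, g(s(g(s(a), s(0))), a))))  →  s(cons(cons(a, 0), cons(a, a)))   [R1 at 1.2.2]

Reduce t₂ = s(cons(g(s(s(s(0))), cons(g(s(s(0)), a), 0)), g(a, g(s(a), a)))):
1. s(cons(g(s(s(s(0))), cons(g(s(s(0)), a), 0)), g(a, g(s(a), a))))  →  s(cons(cons(g(s(s(0)), a), 0), g(a, g(s(a), a))))   [R1 at 1.1]
2. s(cons(cons(g(s(s(0)), a), 0), g(a, g(s(a), a))))  →  s(cons(cons(a, 0), g(a, g(s(a), a))))   [R1 at 1.1.1]
3. s(cons(cons(a, 0), g(a, g(s(a), a))))  →  s(cons(cons(a, 0), cons(g(s(a), a), g(s(a), a))))   [R2 at 1.2]
4. s(cons(cons(a, 0), cons(g(s(a), a), g(s(a), a))))  →  s(cons(cons(a, 0), cons(a, g(s(a), a))))   [R1 at 1.2.1]
5. s(cons(cons(a, 0), cons(a, g(s(a), a))))  →  s(cons(cons(a, 0), cons(a, a)))   [R1 at 1.2.2]

yes — NF(t₁) = s(cons(cons(a, 0), cons(a, a))), NF(t₂) = s(cons(cons(a, 0), cons(a, a)))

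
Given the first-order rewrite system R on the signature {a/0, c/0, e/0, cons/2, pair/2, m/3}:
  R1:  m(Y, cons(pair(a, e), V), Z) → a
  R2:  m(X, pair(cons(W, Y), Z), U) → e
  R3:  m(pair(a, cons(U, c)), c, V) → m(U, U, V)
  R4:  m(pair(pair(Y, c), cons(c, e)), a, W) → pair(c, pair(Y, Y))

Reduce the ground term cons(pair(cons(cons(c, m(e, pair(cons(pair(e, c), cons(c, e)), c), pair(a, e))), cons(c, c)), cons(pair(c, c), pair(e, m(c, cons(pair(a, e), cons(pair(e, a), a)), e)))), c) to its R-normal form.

1. cons(pair(cons(cons(c, m(e, pair(cons(pair(e, c), cons(c, e)), c), pair(a, e))), cons(c, c)), cons(pair(c, c), pair(e, m(c, cons(pair(a, e), cons(pair(e, a), a)), e)))), c)  →  cons(pair(cons(cons(c, e), cons(c, c)), cons(pair(c, c), pair(e, m(c, cons(pair(a, e), cons(pair(e, a), a)), e)))), c)   [R2 at 1.1.1.2]
2. cons(pair(cons(cons(c, e), cons(c, c)), cons(pair(c, c), pair(e, m(c, cons(pair(a, e), cons(pair(e, a), a)), e)))), c)  →  cons(pair(cons(cons(c, e), cons(c, c)), cons(pair(c, c), pair(e, a))), c)   [R1 at 1.2.2.2]

cons(pair(cons(cons(c, e), cons(c, c)), cons(pair(c, c), pair(e, a))), c)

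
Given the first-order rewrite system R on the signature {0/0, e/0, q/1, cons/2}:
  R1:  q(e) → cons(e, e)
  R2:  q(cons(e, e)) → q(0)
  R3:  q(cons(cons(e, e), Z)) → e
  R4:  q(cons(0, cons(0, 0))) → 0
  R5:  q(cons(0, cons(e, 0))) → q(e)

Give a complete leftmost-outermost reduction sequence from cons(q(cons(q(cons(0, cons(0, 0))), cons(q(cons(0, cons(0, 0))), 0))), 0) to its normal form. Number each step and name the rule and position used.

cons(0, 0)

1. cons(q(cons(q(cons(0, cons(0, 0))), cons(q(cons(0, cons(0, 0))), 0))), 0)  →  cons(q(cons(0, cons(q(cons(0, cons(0, 0))), 0))), 0)   [R4 at 1.1.1]
2. cons(q(cons(0, cons(q(cons(0, cons(0, 0))), 0))), 0)  →  cons(q(cons(0, cons(0, 0))), 0)   [R4 at 1.1.2.1]
3. cons(q(cons(0, cons(0, 0))), 0)  →  cons(0, 0)   [R4 at 1]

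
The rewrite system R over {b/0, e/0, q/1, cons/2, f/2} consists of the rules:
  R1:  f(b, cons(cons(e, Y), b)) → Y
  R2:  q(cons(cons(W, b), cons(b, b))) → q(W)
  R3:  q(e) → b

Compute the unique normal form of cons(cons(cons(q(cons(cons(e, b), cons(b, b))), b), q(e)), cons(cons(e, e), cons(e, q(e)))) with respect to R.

cons(cons(cons(b, b), b), cons(cons(e, e), cons(e, b)))

1. cons(cons(cons(q(cons(cons(e, b), cons(b, b))), b), q(e)), cons(cons(e, e), cons(e, q(e))))  →  cons(cons(cons(q(e), b), q(e)), cons(cons(e, e), cons(e, q(e))))   [R2 at 1.1.1]
2. cons(cons(cons(q(e), b), q(e)), cons(cons(e, e), cons(e, q(e))))  →  cons(cons(cons(b, b), q(e)), cons(cons(e, e), cons(e, q(e))))   [R3 at 1.1.1]
3. cons(cons(cons(b, b), q(e)), cons(cons(e, e), cons(e, q(e))))  →  cons(cons(cons(b, b), b), cons(cons(e, e), cons(e, q(e))))   [R3 at 1.2]
4. cons(cons(cons(b, b), b), cons(cons(e, e), cons(e, q(e))))  →  cons(cons(cons(b, b), b), cons(cons(e, e), cons(e, b)))   [R3 at 2.2.2]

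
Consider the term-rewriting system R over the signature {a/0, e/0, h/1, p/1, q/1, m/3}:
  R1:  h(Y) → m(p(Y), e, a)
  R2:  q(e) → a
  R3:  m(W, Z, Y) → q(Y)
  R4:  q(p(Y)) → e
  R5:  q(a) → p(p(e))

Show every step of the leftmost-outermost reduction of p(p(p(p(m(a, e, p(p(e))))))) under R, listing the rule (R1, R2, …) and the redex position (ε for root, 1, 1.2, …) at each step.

p(p(p(p(e))))

1. p(p(p(p(m(a, e, p(p(e)))))))  →  p(p(p(p(q(p(p(e)))))))   [R3 at 1.1.1.1]
2. p(p(p(p(q(p(p(e)))))))  →  p(p(p(p(e))))   [R4 at 1.1.1.1]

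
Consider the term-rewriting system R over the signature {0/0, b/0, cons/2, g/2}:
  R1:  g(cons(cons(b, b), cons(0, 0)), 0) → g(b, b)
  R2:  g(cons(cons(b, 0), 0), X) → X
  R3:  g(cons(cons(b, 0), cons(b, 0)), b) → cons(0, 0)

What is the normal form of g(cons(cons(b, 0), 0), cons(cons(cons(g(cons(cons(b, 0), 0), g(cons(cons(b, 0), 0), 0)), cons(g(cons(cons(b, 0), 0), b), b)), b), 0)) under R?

1. g(cons(cons(b, 0), 0), cons(cons(cons(g(cons(cons(b, 0), 0), g(cons(cons(b, 0), 0), 0)), cons(g(cons(cons(b, 0), 0), b), b)), b), 0))  →  cons(cons(cons(g(cons(cons(b, 0), 0), g(cons(cons(b, 0), 0), 0)), cons(g(cons(cons(b, 0), 0), b), b)), b), 0)   [R2 at ε]
2. cons(cons(cons(g(cons(cons(b, 0), 0), g(cons(cons(b, 0), 0), 0)), cons(g(cons(cons(b, 0), 0), b), b)), b), 0)  →  cons(cons(cons(g(cons(cons(b, 0), 0), 0), cons(g(cons(cons(b, 0), 0), b), b)), b), 0)   [R2 at 1.1.1]
3. cons(cons(cons(g(cons(cons(b, 0), 0), 0), cons(g(cons(cons(b, 0), 0), b), b)), b), 0)  →  cons(cons(cons(0, cons(g(cons(cons(b, 0), 0), b), b)), b), 0)   [R2 at 1.1.1]
4. cons(cons(cons(0, cons(g(cons(cons(b, 0), 0), b), b)), b), 0)  →  cons(cons(cons(0, cons(b, b)), b), 0)   [R2 at 1.1.2.1]

cons(cons(cons(0, cons(b, b)), b), 0)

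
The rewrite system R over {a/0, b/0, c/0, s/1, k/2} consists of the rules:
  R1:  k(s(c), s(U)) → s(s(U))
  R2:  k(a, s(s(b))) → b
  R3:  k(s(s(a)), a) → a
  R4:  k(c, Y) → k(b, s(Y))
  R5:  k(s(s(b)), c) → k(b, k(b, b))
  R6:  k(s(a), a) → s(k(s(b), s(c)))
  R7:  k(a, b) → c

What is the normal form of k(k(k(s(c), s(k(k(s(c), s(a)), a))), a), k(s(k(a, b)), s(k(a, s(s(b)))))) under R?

b

1. k(k(k(s(c), s(k(k(s(c), s(a)), a))), a), k(s(k(a, b)), s(k(a, s(s(b))))))  →  k(k(s(s(k(k(s(c), s(a)), a))), a), k(s(k(a, b)), s(k(a, s(s(b))))))   [R1 at 1.1]
2. k(k(s(s(k(k(s(c), s(a)), a))), a), k(s(k(a, b)), s(k(a, s(s(b))))))  →  k(k(s(s(k(s(s(a)), a))), a), k(s(k(a, b)), s(k(a, s(s(b))))))   [R1 at 1.1.1.1.1]
3. k(k(s(s(k(s(s(a)), a))), a), k(s(k(a, b)), s(k(a, s(s(b))))))  →  k(k(s(s(a)), a), k(s(k(a, b)), s(k(a, s(s(b))))))   [R3 at 1.1.1.1]
4. k(k(s(s(a)), a), k(s(k(a, b)), s(k(a, s(s(b))))))  →  k(a, k(s(k(a, b)), s(k(a, s(s(b))))))   [R3 at 1]
5. k(a, k(s(k(a, b)), s(k(a, s(s(b))))))  →  k(a, k(s(c), s(k(a, s(s(b))))))   [R7 at 2.1.1]
6. k(a, k(s(c), s(k(a, s(s(b))))))  →  k(a, s(s(k(a, s(s(b))))))   [R1 at 2]
7. k(a, s(s(k(a, s(s(b))))))  →  k(a, s(s(b)))   [R2 at 2.1.1]
8. k(a, s(s(b)))  →  b   [R2 at ε]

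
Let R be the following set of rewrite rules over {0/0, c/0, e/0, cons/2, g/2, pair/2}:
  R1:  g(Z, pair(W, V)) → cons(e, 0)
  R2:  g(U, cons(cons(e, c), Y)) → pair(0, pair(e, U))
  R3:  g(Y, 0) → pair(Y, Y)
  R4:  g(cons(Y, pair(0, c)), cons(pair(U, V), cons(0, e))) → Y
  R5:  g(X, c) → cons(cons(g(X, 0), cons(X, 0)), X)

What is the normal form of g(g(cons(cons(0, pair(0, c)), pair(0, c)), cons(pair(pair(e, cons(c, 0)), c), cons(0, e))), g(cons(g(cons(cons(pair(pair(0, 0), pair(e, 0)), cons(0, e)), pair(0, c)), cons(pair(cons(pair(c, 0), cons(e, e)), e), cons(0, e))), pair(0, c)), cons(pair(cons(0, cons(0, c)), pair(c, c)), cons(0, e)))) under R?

1. g(g(cons(cons(0, pair(0, c)), pair(0, c)), cons(pair(pair(e, cons(c, 0)), c), cons(0, e))), g(cons(g(cons(cons(pair(pair(0, 0), pair(e, 0)), cons(0, e)), pair(0, c)), cons(pair(cons(pair(c, 0), cons(e, e)), e), cons(0, e))), pair(0, c)), cons(pair(cons(0, cons(0, c)), pair(c, c)), cons(0, e))))  →  g(cons(0, pair(0, c)), g(cons(g(cons(cons(pair(pair(0, 0), pair(e, 0)), cons(0, e)), pair(0, c)), cons(pair(cons(pair(c, 0), cons(e, e)), e), cons(0, e))), pair(0, c)), cons(pair(cons(0, cons(0, c)), pair(c, c)), cons(0, e))))   [R4 at 1]
2. g(cons(0, pair(0, c)), g(cons(g(cons(cons(pair(pair(0, 0), pair(e, 0)), cons(0, e)), pair(0, c)), cons(pair(cons(pair(c, 0), cons(e, e)), e), cons(0, e))), pair(0, c)), cons(pair(cons(0, cons(0, c)), pair(c, c)), cons(0, e))))  →  g(cons(0, pair(0, c)), g(cons(cons(pair(pair(0, 0), pair(e, 0)), cons(0, e)), pair(0, c)), cons(pair(cons(pair(c, 0), cons(e, e)), e), cons(0, e))))   [R4 at 2]
3. g(cons(0, pair(0, c)), g(cons(cons(pair(pair(0, 0), pair(e, 0)), cons(0, e)), pair(0, c)), cons(pair(cons(pair(c, 0), cons(e, e)), e), cons(0, e))))  →  g(cons(0, pair(0, c)), cons(pair(pair(0, 0), pair(e, 0)), cons(0, e)))   [R4 at 2]
4. g(cons(0, pair(0, c)), cons(pair(pair(0, 0), pair(e, 0)), cons(0, e)))  →  0   [R4 at ε]

0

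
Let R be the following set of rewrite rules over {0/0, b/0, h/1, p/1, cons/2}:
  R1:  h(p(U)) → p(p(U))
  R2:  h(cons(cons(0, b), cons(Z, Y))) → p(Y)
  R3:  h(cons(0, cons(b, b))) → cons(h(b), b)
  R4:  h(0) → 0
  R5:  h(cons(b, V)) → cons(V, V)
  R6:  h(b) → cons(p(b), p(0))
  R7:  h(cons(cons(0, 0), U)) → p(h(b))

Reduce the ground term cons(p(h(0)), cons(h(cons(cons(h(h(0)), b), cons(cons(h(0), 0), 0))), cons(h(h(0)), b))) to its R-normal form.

1. cons(p(h(0)), cons(h(cons(cons(h(h(0)), b), cons(cons(h(0), 0), 0))), cons(h(h(0)), b)))  →  cons(p(0), cons(h(cons(cons(h(h(0)), b), cons(cons(h(0), 0), 0))), cons(h(h(0)), b)))   [R4 at 1.1]
2. cons(p(0), cons(h(cons(cons(h(h(0)), b), cons(cons(h(0), 0), 0))), cons(h(h(0)), b)))  →  cons(p(0), cons(h(cons(cons(h(0), b), cons(cons(h(0), 0), 0))), cons(h(h(0)), b)))   [R4 at 2.1.1.1.1.1]
3. cons(p(0), cons(h(cons(cons(h(0), b), cons(cons(h(0), 0), 0))), cons(h(h(0)), b)))  →  cons(p(0), cons(h(cons(cons(0, b), cons(cons(h(0), 0), 0))), cons(h(h(0)), b)))   [R4 at 2.1.1.1.1]
4. cons(p(0), cons(h(cons(cons(0, b), cons(cons(h(0), 0), 0))), cons(h(h(0)), b)))  →  cons(p(0), cons(p(0), cons(h(h(0)), b)))   [R2 at 2.1]
5. cons(p(0), cons(p(0), cons(h(h(0)), b)))  →  cons(p(0), cons(p(0), cons(h(0), b)))   [R4 at 2.2.1.1]
6. cons(p(0), cons(p(0), cons(h(0), b)))  →  cons(p(0), cons(p(0), cons(0, b)))   [R4 at 2.2.1]

cons(p(0), cons(p(0), cons(0, b)))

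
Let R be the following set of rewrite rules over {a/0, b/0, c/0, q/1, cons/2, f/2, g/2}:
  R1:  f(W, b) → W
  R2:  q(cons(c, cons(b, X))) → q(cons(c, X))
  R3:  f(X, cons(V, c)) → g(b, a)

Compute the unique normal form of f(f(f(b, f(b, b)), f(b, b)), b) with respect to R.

1. f(f(f(b, f(b, b)), f(b, b)), b)  →  f(f(b, f(b, b)), f(b, b))   [R1 at ε]
2. f(f(b, f(b, b)), f(b, b))  →  f(f(b, b), f(b, b))   [R1 at 1.2]
3. f(f(b, b), f(b, b))  →  f(b, f(b, b))   [R1 at 1]
4. f(b, f(b, b))  →  f(b, b)   [R1 at 2]
5. f(b, b)  →  b   [R1 at ε]

b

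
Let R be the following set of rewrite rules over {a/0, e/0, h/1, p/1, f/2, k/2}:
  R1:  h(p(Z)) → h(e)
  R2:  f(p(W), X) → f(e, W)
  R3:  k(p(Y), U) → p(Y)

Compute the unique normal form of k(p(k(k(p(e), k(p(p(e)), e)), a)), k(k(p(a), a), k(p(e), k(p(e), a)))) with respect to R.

1. k(p(k(k(p(e), k(p(p(e)), e)), a)), k(k(p(a), a), k(p(e), k(p(e), a))))  →  p(k(k(p(e), k(p(p(e)), e)), a))   [R3 at ε]
2. p(k(k(p(e), k(p(p(e)), e)), a))  →  p(k(p(e), a))   [R3 at 1.1]
3. p(k(p(e), a))  →  p(p(e))   [R3 at 1]

p(p(e))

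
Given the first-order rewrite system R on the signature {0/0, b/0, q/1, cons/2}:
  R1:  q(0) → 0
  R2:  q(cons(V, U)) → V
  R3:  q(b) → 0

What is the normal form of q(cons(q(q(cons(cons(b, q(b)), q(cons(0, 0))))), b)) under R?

b

1. q(cons(q(q(cons(cons(b, q(b)), q(cons(0, 0))))), b))  →  q(q(cons(cons(b, q(b)), q(cons(0, 0)))))   [R2 at ε]
2. q(q(cons(cons(b, q(b)), q(cons(0, 0)))))  →  q(cons(b, q(b)))   [R2 at 1]
3. q(cons(b, q(b)))  →  b   [R2 at ε]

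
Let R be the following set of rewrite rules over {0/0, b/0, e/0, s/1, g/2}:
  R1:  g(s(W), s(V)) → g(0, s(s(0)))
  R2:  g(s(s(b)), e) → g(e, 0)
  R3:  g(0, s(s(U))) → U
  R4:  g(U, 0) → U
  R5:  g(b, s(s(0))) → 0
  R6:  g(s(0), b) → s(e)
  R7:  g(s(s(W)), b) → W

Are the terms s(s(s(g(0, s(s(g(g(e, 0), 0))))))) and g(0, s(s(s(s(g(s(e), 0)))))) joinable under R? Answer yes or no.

yes — NF(t₁) = s(s(s(e))), NF(t₂) = s(s(s(e)))

Reduce t₁ = s(s(s(g(0, s(s(g(g(e, 0), 0))))))):
1. s(s(s(g(0, s(s(g(g(e, 0), 0)))))))  →  s(s(s(g(g(e, 0), 0))))   [R3 at 1.1.1]
2. s(s(s(g(g(e, 0), 0))))  →  s(s(s(g(e, 0))))   [R4 at 1.1.1]
3. s(s(s(g(e, 0))))  →  s(s(s(e)))   [R4 at 1.1.1]

Reduce t₂ = g(0, s(s(s(s(g(s(e), 0)))))):
1. g(0, s(s(s(s(g(s(e), 0))))))  →  s(s(g(s(e), 0)))   [R3 at ε]
2. s(s(g(s(e), 0)))  →  s(s(s(e)))   [R4 at 1.1]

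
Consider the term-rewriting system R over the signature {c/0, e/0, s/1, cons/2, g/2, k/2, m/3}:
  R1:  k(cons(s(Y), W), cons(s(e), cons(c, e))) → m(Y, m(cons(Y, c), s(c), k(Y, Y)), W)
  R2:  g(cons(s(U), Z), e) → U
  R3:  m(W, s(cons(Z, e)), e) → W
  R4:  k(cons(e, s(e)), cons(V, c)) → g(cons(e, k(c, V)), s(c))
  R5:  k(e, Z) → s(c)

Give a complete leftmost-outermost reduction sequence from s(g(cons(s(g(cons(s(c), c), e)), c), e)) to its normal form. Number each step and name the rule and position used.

1. s(g(cons(s(g(cons(s(c), c), e)), c), e))  →  s(g(cons(s(c), c), e))   [R2 at 1]
2. s(g(cons(s(c), c), e))  →  s(c)   [R2 at 1]

s(c)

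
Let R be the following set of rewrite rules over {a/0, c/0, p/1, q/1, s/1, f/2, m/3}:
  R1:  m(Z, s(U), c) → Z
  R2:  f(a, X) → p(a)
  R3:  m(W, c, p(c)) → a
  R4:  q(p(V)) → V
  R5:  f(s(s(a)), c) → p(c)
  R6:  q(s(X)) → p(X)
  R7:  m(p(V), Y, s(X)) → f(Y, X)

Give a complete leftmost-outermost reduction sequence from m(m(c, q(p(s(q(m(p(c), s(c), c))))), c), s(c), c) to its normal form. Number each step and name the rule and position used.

1. m(m(c, q(p(s(q(m(p(c), s(c), c))))), c), s(c), c)  →  m(c, q(p(s(q(m(p(c), s(c), c))))), c)   [R1 at ε]
2. m(c, q(p(s(q(m(p(c), s(c), c))))), c)  →  m(c, s(q(m(p(c), s(c), c))), c)   [R4 at 2]
3. m(c, s(q(m(p(c), s(c), c))), c)  →  c   [R1 at ε]

c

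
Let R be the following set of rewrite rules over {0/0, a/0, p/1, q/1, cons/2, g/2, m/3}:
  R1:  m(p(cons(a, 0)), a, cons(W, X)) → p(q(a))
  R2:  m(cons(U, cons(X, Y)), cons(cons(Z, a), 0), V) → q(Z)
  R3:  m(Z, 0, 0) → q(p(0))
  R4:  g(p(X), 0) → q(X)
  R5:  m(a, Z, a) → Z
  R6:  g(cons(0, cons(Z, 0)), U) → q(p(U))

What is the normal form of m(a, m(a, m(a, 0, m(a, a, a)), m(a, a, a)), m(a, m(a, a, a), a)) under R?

1. m(a, m(a, m(a, 0, m(a, a, a)), m(a, a, a)), m(a, m(a, a, a), a))  →  m(a, m(a, m(a, 0, a), m(a, a, a)), m(a, m(a, a, a), a))   [R5 at 2.2.3]
2. m(a, m(a, m(a, 0, a), m(a, a, a)), m(a, m(a, a, a), a))  →  m(a, m(a, 0, m(a, a, a)), m(a, m(a, a, a), a))   [R5 at 2.2]
3. m(a, m(a, 0, m(a, a, a)), m(a, m(a, a, a), a))  →  m(a, m(a, 0, a), m(a, m(a, a, a), a))   [R5 at 2.3]
4. m(a, m(a, 0, a), m(a, m(a, a, a), a))  →  m(a, 0, m(a, m(a, a, a), a))   [R5 at 2]
5. m(a, 0, m(a, m(a, a, a), a))  →  m(a, 0, m(a, a, a))   [R5 at 3]
6. m(a, 0, m(a, a, a))  →  m(a, 0, a)   [R5 at 3]
7. m(a, 0, a)  →  0   [R5 at ε]

0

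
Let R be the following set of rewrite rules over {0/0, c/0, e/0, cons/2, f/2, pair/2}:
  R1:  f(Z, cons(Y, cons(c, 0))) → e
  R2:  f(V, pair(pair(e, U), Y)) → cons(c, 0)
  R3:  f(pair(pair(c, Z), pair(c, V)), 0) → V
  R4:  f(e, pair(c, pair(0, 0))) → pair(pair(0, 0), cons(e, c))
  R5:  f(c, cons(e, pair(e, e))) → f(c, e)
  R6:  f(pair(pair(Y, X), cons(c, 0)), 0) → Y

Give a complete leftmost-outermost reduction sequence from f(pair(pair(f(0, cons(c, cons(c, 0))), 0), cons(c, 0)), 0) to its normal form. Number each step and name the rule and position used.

1. f(pair(pair(f(0, cons(c, cons(c, 0))), 0), cons(c, 0)), 0)  →  f(0, cons(c, cons(c, 0)))   [R6 at ε]
2. f(0, cons(c, cons(c, 0)))  →  e   [R1 at ε]

e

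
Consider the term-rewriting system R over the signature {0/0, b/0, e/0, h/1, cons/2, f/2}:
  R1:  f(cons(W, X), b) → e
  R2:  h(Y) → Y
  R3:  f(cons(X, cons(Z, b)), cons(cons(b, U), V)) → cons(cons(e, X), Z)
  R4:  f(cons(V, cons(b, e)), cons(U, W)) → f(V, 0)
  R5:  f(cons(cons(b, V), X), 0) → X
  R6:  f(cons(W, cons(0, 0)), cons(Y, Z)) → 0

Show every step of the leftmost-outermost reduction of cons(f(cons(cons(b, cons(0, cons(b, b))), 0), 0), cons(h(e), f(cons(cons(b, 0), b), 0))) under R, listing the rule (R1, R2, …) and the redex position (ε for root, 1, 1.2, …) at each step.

1. cons(f(cons(cons(b, cons(0, cons(b, b))), 0), 0), cons(h(e), f(cons(cons(b, 0), b), 0)))  →  cons(0, cons(h(e), f(cons(cons(b, 0), b), 0)))   [R5 at 1]
2. cons(0, cons(h(e), f(cons(cons(b, 0), b), 0)))  →  cons(0, cons(e, f(cons(cons(b, 0), b), 0)))   [R2 at 2.1]
3. cons(0, cons(e, f(cons(cons(b, 0), b), 0)))  →  cons(0, cons(e, b))   [R5 at 2.2]

cons(0, cons(e, b))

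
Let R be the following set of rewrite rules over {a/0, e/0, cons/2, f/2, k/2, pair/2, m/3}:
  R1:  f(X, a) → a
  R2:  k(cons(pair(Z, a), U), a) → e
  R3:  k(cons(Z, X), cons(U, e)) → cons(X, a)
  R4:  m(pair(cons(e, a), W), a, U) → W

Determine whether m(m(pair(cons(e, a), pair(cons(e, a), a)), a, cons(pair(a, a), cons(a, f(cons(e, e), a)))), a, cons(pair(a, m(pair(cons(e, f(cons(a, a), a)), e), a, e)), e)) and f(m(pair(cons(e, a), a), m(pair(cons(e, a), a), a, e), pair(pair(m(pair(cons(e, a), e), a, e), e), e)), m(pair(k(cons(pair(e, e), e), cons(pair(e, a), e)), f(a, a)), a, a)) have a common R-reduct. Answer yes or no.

Reduce t₁ = m(m(pair(cons(e, a), pair(cons(e, a), a)), a, cons(pair(a, a), cons(a, f(cons(e, e), a)))), a, cons(pair(a, m(pair(cons(e, f(cons(a, a), a)), e), a, e)), e)):
1. m(m(pair(cons(e, a), pair(cons(e, a), a)), a, cons(pair(a, a), cons(a, f(cons(e, e), a)))), a, cons(pair(a, m(pair(cons(e, f(cons(a, a), a)), e), a, e)), e))  →  m(pair(cons(e, a), a), a, cons(pair(a, m(pair(cons(e, f(cons(a, a), a)), e), a, e)), e))   [R4 at 1]
2. m(pair(cons(e, a), a), a, cons(pair(a, m(pair(cons(e, f(cons(a, a), a)), e), a, e)), e))  →  a   [R4 at ε]

Reduce t₂ = f(m(pair(cons(e, a), a), m(pair(cons(e, a), a), a, e), pair(pair(m(pair(cons(e, a), e), a, e), e), e)), m(pair(k(cons(pair(e, e), e), cons(pair(e, a), e)), f(a, a)), a, a)):
1. f(m(pair(cons(e, a), a), m(pair(cons(e, a), a), a, e), pair(pair(m(pair(cons(e, a), e), a, e), e), e)), m(pair(k(cons(pair(e, e), e), cons(pair(e, a), e)), f(a, a)), a, a))  →  f(m(pair(cons(e, a), a), a, pair(pair(m(pair(cons(e, a), e), a, e), e), e)), m(pair(k(cons(pair(e, e), e), cons(pair(e, a), e)), f(a, a)), a, a))   [R4 at 1.2]
2. f(m(pair(cons(e, a), a), a, pair(pair(m(pair(cons(e, a), e), a, e), e), e)), m(pair(k(cons(pair(e, e), e), cons(pair(e, a), e)), f(a, a)), a, a))  →  f(a, m(pair(k(cons(pair(e, e), e), cons(pair(e, a), e)), f(a, a)), a, a))   [R4 at 1]
3. f(a, m(pair(k(cons(pair(e, e), e), cons(pair(e, a), e)), f(a, a)), a, a))  →  f(a, m(pair(cons(e, a), f(a, a)), a, a))   [R3 at 2.1.1]
4. f(a, m(pair(cons(e, a), f(a, a)), a, a))  →  f(a, f(a, a))   [R4 at 2]
5. f(a, f(a, a))  →  f(a, a)   [R1 at 2]
6. f(a, a)  →  a   [R1 at ε]

yes — NF(t₁) = a, NF(t₂) = a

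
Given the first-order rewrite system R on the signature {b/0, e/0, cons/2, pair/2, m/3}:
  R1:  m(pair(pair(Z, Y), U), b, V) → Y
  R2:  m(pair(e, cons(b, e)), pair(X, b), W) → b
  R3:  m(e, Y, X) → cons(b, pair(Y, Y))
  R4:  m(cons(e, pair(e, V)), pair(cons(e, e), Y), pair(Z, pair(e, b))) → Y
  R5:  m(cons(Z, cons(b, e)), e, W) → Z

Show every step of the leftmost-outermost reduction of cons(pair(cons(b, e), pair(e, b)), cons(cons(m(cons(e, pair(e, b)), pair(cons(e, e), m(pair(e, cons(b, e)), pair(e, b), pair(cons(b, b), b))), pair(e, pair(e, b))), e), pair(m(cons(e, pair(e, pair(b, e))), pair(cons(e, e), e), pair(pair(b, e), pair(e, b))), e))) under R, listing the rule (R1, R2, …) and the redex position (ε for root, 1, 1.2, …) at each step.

cons(pair(cons(b, e), pair(e, b)), cons(cons(b, e), pair(e, e)))

1. cons(pair(cons(b, e), pair(e, b)), cons(cons(m(cons(e, pair(e, b)), pair(cons(e, e), m(pair(e, cons(b, e)), pair(e, b), pair(cons(b, b), b))), pair(e, pair(e, b))), e), pair(m(cons(e, pair(e, pair(b, e))), pair(cons(e, e), e), pair(pair(b, e), pair(e, b))), e)))  →  cons(pair(cons(b, e), pair(e, b)), cons(cons(m(pair(e, cons(b, e)), pair(e, b), pair(cons(b, b), b)), e), pair(m(cons(e, pair(e, pair(b, e))), pair(cons(e, e), e), pair(pair(b, e), pair(e, b))), e)))   [R4 at 2.1.1]
2. cons(pair(cons(b, e), pair(e, b)), cons(cons(m(pair(e, cons(b, e)), pair(e, b), pair(cons(b, b), b)), e), pair(m(cons(e, pair(e, pair(b, e))), pair(cons(e, e), e), pair(pair(b, e), pair(e, b))), e)))  →  cons(pair(cons(b, e), pair(e, b)), cons(cons(b, e), pair(m(cons(e, pair(e, pair(b, e))), pair(cons(e, e), e), pair(pair(b, e), pair(e, b))), e)))   [R2 at 2.1.1]
3. cons(pair(cons(b, e), pair(e, b)), cons(cons(b, e), pair(m(cons(e, pair(e, pair(b, e))), pair(cons(e, e), e), pair(pair(b, e), pair(e, b))), e)))  →  cons(pair(cons(b, e), pair(e, b)), cons(cons(b, e), pair(e, e)))   [R4 at 2.2.1]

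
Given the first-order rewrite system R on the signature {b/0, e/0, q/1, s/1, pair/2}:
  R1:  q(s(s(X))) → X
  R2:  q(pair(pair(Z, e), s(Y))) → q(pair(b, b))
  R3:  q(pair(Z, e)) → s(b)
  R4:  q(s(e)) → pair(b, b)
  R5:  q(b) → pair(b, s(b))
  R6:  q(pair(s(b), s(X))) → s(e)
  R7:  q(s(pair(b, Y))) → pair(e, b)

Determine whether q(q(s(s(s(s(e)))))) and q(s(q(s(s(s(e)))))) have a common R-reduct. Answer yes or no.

Reduce t₁ = q(q(s(s(s(s(e)))))):
1. q(q(s(s(s(s(e))))))  →  q(s(s(e)))   [R1 at 1]
2. q(s(s(e)))  →  e   [R1 at ε]

Reduce t₂ = q(s(q(s(s(s(e)))))):
1. q(s(q(s(s(s(e))))))  →  q(s(s(e)))   [R1 at 1.1]
2. q(s(s(e)))  →  e   [R1 at ε]

yes — NF(t₁) = e, NF(t₂) = e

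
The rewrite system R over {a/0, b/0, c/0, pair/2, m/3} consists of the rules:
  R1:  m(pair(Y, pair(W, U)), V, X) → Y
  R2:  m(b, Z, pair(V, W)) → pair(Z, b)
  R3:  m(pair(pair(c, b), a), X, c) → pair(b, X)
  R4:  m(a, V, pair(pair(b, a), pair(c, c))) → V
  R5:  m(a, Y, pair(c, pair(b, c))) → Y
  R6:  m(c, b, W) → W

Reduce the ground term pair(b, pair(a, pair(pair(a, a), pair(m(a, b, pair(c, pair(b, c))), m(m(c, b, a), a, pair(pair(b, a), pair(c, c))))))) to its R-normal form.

1. pair(b, pair(a, pair(pair(a, a), pair(m(a, b, pair(c, pair(b, c))), m(m(c, b, a), a, pair(pair(b, a), pair(c, c)))))))  →  pair(b, pair(a, pair(pair(a, a), pair(b, m(m(c, b, a), a, pair(pair(b, a), pair(c, c)))))))   [R5 at 2.2.2.1]
2. pair(b, pair(a, pair(pair(a, a), pair(b, m(m(c, b, a), a, pair(pair(b, a), pair(c, c)))))))  →  pair(b, pair(a, pair(pair(a, a), pair(b, m(a, a, pair(pair(b, a), pair(c, c)))))))   [R6 at 2.2.2.2.1]
3. pair(b, pair(a, pair(pair(a, a), pair(b, m(a, a, pair(pair(b, a), pair(c, c)))))))  →  pair(b, pair(a, pair(pair(a, a), pair(b, a))))   [R4 at 2.2.2.2]

pair(b, pair(a, pair(pair(a, a), pair(b, a))))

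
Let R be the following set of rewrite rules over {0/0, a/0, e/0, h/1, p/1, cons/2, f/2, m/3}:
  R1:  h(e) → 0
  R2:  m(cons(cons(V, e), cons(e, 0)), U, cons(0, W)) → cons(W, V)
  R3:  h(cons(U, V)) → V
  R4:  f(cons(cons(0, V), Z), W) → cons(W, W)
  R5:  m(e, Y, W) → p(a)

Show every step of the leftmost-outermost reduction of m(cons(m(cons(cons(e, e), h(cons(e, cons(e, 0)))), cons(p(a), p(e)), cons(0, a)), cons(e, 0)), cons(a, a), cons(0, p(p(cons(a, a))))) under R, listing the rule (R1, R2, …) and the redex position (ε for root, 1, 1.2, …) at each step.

1. m(cons(m(cons(cons(e, e), h(cons(e, cons(e, 0)))), cons(p(a), p(e)), cons(0, a)), cons(e, 0)), cons(a, a), cons(0, p(p(cons(a, a)))))  →  m(cons(m(cons(cons(e, e), cons(e, 0)), cons(p(a), p(e)), cons(0, a)), cons(e, 0)), cons(a, a), cons(0, p(p(cons(a, a)))))   [R3 at 1.1.1.2]
2. m(cons(m(cons(cons(e, e), cons(e, 0)), cons(p(a), p(e)), cons(0, a)), cons(e, 0)), cons(a, a), cons(0, p(p(cons(a, a)))))  →  m(cons(cons(a, e), cons(e, 0)), cons(a, a), cons(0, p(p(cons(a, a)))))   [R2 at 1.1]
3. m(cons(cons(a, e), cons(e, 0)), cons(a, a), cons(0, p(p(cons(a, a)))))  →  cons(p(p(cons(a, a))), a)   [R2 at ε]

cons(p(p(cons(a, a))), a)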